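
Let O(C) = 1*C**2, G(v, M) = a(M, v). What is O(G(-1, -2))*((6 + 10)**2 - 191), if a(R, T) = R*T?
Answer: 260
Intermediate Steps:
G(v, M) = M*v
O(C) = C**2
O(G(-1, -2))*((6 + 10)**2 - 191) = (-2*(-1))**2*((6 + 10)**2 - 191) = 2**2*(16**2 - 191) = 4*(256 - 191) = 4*65 = 260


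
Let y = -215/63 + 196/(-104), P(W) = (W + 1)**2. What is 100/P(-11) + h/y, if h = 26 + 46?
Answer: -109259/8677 ≈ -12.592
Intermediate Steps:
P(W) = (1 + W)**2
y = -8677/1638 (y = -215*1/63 + 196*(-1/104) = -215/63 - 49/26 = -8677/1638 ≈ -5.2973)
h = 72
100/P(-11) + h/y = 100/((1 - 11)**2) + 72/(-8677/1638) = 100/((-10)**2) + 72*(-1638/8677) = 100/100 - 117936/8677 = 100*(1/100) - 117936/8677 = 1 - 117936/8677 = -109259/8677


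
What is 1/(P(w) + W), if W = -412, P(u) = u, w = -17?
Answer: -1/429 ≈ -0.0023310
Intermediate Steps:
1/(P(w) + W) = 1/(-17 - 412) = 1/(-429) = -1/429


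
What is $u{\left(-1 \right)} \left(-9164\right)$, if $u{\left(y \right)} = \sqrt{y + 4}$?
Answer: $- 9164 \sqrt{3} \approx -15873.0$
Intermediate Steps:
$u{\left(y \right)} = \sqrt{4 + y}$
$u{\left(-1 \right)} \left(-9164\right) = \sqrt{4 - 1} \left(-9164\right) = \sqrt{3} \left(-9164\right) = - 9164 \sqrt{3}$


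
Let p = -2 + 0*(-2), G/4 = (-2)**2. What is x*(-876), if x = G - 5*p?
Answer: -22776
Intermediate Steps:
G = 16 (G = 4*(-2)**2 = 4*4 = 16)
p = -2 (p = -2 + 0 = -2)
x = 26 (x = 16 - 5*(-2) = 16 + 10 = 26)
x*(-876) = 26*(-876) = -22776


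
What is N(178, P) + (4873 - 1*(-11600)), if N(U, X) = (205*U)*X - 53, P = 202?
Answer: 7387400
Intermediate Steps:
N(U, X) = -53 + 205*U*X (N(U, X) = 205*U*X - 53 = -53 + 205*U*X)
N(178, P) + (4873 - 1*(-11600)) = (-53 + 205*178*202) + (4873 - 1*(-11600)) = (-53 + 7370980) + (4873 + 11600) = 7370927 + 16473 = 7387400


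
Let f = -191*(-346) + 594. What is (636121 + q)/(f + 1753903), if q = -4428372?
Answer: -3792251/1820583 ≈ -2.0830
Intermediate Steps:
f = 66680 (f = 66086 + 594 = 66680)
(636121 + q)/(f + 1753903) = (636121 - 4428372)/(66680 + 1753903) = -3792251/1820583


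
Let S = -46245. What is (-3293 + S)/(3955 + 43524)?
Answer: -49538/47479 ≈ -1.0434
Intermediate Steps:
(-3293 + S)/(3955 + 43524) = (-3293 - 46245)/(3955 + 43524) = -49538/47479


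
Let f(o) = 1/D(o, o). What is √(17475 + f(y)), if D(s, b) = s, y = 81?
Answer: 2*√353869/9 ≈ 132.19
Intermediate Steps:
f(o) = 1/o
√(17475 + f(y)) = √(17475 + 1/81) = √(1415476/81) = 2*√353869/9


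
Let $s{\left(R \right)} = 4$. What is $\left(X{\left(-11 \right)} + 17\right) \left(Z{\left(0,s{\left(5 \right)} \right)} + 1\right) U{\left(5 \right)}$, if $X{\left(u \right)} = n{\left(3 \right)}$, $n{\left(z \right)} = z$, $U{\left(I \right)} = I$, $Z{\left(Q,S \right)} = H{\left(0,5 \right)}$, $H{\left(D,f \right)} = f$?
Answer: $600$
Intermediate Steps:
$Z{\left(Q,S \right)} = 5$
$X{\left(u \right)} = 3$
$\left(X{\left(-11 \right)} + 17\right) \left(Z{\left(0,s{\left(5 \right)} \right)} + 1\right) U{\left(5 \right)} = \left(3 + 17\right) \left(5 + 1\right) 5 = 20 \cdot 6 \cdot 5 = 20 \cdot 30 = 600$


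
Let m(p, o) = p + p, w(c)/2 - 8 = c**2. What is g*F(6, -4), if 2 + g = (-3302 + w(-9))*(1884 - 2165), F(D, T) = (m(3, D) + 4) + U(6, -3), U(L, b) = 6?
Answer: 14045472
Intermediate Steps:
w(c) = 16 + 2*c**2
m(p, o) = 2*p
F(D, T) = 16 (F(D, T) = (2*3 + 4) + 6 = (6 + 4) + 6 = 10 + 6 = 16)
g = 877842 (g = -2 + (-3302 + (16 + 2*(-9)**2))*(1884 - 2165) = -2 + (-3302 + (16 + 2*81))*(-281) = -2 + (-3302 + (16 + 162))*(-281) = -2 + (-3302 + 178)*(-281) = -2 - 3124*(-281) = -2 + 877844 = 877842)
g*F(6, -4) = 877842*16 = 14045472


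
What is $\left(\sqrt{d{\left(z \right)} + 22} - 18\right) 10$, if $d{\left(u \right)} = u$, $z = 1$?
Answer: $-180 + 10 \sqrt{23} \approx -132.04$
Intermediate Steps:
$\left(\sqrt{d{\left(z \right)} + 22} - 18\right) 10 = \left(\sqrt{1 + 22} - 18\right) 10 = \left(\sqrt{23} - 18\right) 10 = \left(-18 + \sqrt{23}\right) 10 = -180 + 10 \sqrt{23}$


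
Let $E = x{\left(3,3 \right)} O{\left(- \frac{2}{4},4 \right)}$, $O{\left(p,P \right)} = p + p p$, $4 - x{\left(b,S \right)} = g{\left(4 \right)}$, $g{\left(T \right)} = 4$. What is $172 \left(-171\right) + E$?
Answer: $-29412$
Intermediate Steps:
$x{\left(b,S \right)} = 0$ ($x{\left(b,S \right)} = 4 - 4 = 0$)
$O{\left(p,P \right)} = p + p^{2}$
$E = 0$ ($E = 0 - \frac{2}{4} \left(1 - \frac{2}{4}\right) = 0 \left(-2\right) \frac{1}{4} \left(1 - \frac{1}{2}\right) = 0 \left(- \frac{1 - \frac{1}{2}}{2}\right) = 0 \left(\left(- \frac{1}{2}\right) \frac{1}{2}\right) = 0 \left(- \frac{1}{4}\right) = 0$)
$172 \left(-171\right) + E = 172 \left(-171\right) + 0 = -29412 + 0 = -29412$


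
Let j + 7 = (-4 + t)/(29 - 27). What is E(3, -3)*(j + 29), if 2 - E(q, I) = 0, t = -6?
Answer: 34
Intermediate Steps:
E(q, I) = 2 (E(q, I) = 2 - 1*0 = 2 + 0 = 2)
j = -12 (j = -7 + (-4 - 6)/(29 - 27) = -7 - 10/2 = -7 - 10*1/2 = -7 - 5 = -12)
E(3, -3)*(j + 29) = 2*(-12 + 29) = 2*17 = 34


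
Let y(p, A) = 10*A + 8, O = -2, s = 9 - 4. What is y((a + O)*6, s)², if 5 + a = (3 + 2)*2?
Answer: 3364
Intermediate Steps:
s = 5
a = 5 (a = -5 + (3 + 2)*2 = -5 + 5*2 = -5 + 10 = 5)
y(p, A) = 8 + 10*A
y((a + O)*6, s)² = (8 + 10*5)² = (8 + 50)² = 58² = 3364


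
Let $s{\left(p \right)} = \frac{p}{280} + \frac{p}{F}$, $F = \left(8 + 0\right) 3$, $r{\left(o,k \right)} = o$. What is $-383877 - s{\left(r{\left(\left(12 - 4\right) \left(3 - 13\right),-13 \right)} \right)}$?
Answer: $- \frac{8061341}{21} \approx -3.8387 \cdot 10^{5}$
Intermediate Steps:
$F = 24$ ($F = 8 \cdot 3 = 24$)
$s{\left(p \right)} = \frac{19 p}{420}$ ($s{\left(p \right)} = \frac{p}{280} + \frac{p}{24} = \frac{19 p}{420}$)
$-383877 - s{\left(r{\left(\left(12 - 4\right) \left(3 - 13\right),-13 \right)} \right)} = -383877 - \frac{19 \left(12 - 4\right) \left(3 - 13\right)}{420} = -383877 - \frac{19 \cdot 8 \left(-10\right)}{420} = -383877 - \frac{19}{420} \left(-80\right) = -383877 - - \frac{76}{21} = -383877 + \frac{76}{21} = - \frac{8061341}{21}$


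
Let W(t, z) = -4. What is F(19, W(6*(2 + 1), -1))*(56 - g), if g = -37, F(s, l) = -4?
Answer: -372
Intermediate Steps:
F(19, W(6*(2 + 1), -1))*(56 - g) = -4*(56 - 1*(-37)) = -4*(56 + 37) = -4*93 = -372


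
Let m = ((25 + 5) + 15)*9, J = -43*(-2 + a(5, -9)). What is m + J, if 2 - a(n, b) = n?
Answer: 620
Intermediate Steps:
a(n, b) = 2 - n
J = 215 (J = -43*(-2 + (2 - 1*5)) = -43*(-2 + (2 - 5)) = -43*(-2 - 3) = -43*(-5) = 215)
m = 405 (m = (30 + 15)*9 = 45*9 = 405)
m + J = 405 + 215 = 620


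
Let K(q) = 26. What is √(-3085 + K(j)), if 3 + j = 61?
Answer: I*√3059 ≈ 55.308*I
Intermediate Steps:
j = 58 (j = -3 + 61 = 58)
√(-3085 + K(j)) = √(-3085 + 26) = √(-3059) = I*√3059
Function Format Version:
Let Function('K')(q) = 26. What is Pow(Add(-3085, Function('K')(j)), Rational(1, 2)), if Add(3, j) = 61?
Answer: Mul(I, Pow(3059, Rational(1, 2))) ≈ Mul(55.308, I)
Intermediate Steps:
j = 58 (j = Add(-3, 61) = 58)
Pow(Add(-3085, Function('K')(j)), Rational(1, 2)) = Pow(Add(-3085, 26), Rational(1, 2)) = Pow(-3059, Rational(1, 2)) = Mul(I, Pow(3059, Rational(1, 2)))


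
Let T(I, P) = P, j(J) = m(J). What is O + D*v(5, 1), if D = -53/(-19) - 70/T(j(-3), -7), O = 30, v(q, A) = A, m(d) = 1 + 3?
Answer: 813/19 ≈ 42.789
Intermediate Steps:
m(d) = 4
j(J) = 4
D = 243/19 (D = -53/(-19) - 70/(-7) = -53*(-1/19) - 70*(-⅐) = 53/19 + 10 = 243/19 ≈ 12.789)
O + D*v(5, 1) = 30 + (243/19)*1 = 30 + 243/19 = 813/19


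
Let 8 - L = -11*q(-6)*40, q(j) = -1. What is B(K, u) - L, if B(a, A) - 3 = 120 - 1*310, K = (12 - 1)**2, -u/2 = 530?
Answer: 245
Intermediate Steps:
u = -1060 (u = -2*530 = -1060)
K = 121 (K = 11**2 = 121)
B(a, A) = -187 (B(a, A) = 3 + (120 - 1*310) = 3 + (120 - 310) = 3 - 190 = -187)
L = -432 (L = 8 - (-11*(-1))*40 = 8 - 11*40 = 8 - 1*440 = 8 - 440 = -432)
B(K, u) - L = -187 - 1*(-432) = -187 + 432 = 245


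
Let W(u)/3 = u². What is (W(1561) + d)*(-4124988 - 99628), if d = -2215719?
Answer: -21522069633504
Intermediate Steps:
W(u) = 3*u²
(W(1561) + d)*(-4124988 - 99628) = (3*1561² - 2215719)*(-4124988 - 99628) = (3*2436721 - 2215719)*(-4224616) = (7310163 - 2215719)*(-4224616) = 5094444*(-4224616) = -21522069633504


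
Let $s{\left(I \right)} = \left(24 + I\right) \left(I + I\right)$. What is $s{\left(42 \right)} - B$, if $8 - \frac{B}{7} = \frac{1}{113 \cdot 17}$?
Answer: $\frac{10542455}{1921} \approx 5488.0$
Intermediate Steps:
$B = \frac{107569}{1921}$ ($B = 56 - \frac{7}{113 \cdot 17} = 56 - \frac{7}{1921} = \frac{107569}{1921} \approx 55.996$)
$s{\left(I \right)} = 2 I \left(24 + I\right)$ ($s{\left(I \right)} = \left(24 + I\right) 2 I = 2 I \left(24 + I\right)$)
$s{\left(42 \right)} - B = 2 \cdot 42 \left(24 + 42\right) - \frac{107569}{1921} = 2 \cdot 42 \cdot 66 - \frac{107569}{1921} = 5544 - \frac{107569}{1921} = \frac{10542455}{1921}$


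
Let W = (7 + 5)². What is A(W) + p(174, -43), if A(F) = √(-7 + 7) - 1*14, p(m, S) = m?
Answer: 160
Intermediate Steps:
W = 144 (W = 12² = 144)
A(F) = -14 (A(F) = √0 - 14 = 0 - 14 = -14)
A(W) + p(174, -43) = -14 + 174 = 160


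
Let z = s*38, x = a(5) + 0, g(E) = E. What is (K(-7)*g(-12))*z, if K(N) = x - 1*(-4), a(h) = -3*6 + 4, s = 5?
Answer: 22800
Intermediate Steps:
a(h) = -14 (a(h) = -18 + 4 = -14)
x = -14 (x = -14 + 0 = -14)
z = 190 (z = 5*38 = 190)
K(N) = -10 (K(N) = -14 - 1*(-4) = -14 + 4 = -10)
(K(-7)*g(-12))*z = -10*(-12)*190 = 120*190 = 22800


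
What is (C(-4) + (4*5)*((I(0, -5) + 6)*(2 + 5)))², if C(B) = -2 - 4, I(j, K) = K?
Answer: 17956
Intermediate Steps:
C(B) = -6
(C(-4) + (4*5)*((I(0, -5) + 6)*(2 + 5)))² = (-6 + (4*5)*((-5 + 6)*(2 + 5)))² = (-6 + 20*(1*7))² = (-6 + 20*7)² = (-6 + 140)² = 134² = 17956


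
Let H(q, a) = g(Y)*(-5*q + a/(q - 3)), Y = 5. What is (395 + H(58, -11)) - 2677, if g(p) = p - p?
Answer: -2282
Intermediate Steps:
g(p) = 0
H(q, a) = 0 (H(q, a) = 0*(-5*q + a/(q - 3)) = 0*(-5*q + a/(-3 + q)) = 0)
(395 + H(58, -11)) - 2677 = (395 + 0) - 2677 = 395 - 2677 = -2282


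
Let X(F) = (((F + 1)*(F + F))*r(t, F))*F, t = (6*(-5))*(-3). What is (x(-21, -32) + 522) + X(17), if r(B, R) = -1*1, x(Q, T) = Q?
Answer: -9903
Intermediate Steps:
t = 90 (t = -30*(-3) = 90)
r(B, R) = -1
X(F) = -2*F²*(1 + F) (X(F) = (((F + 1)*(F + F))*(-1))*F = (((1 + F)*(2*F))*(-1))*F = ((2*F*(1 + F))*(-1))*F = (-2*F*(1 + F))*F = -2*F²*(1 + F))
(x(-21, -32) + 522) + X(17) = (-21 + 522) + 2*17²*(-1 - 1*17) = 501 + 2*289*(-1 - 17) = 501 + 2*289*(-18) = 501 - 10404 = -9903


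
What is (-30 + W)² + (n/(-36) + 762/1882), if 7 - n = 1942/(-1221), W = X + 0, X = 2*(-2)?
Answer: 47822038063/41362596 ≈ 1156.2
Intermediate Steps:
X = -4
W = -4 (W = -4 + 0 = -4)
n = 10489/1221 (n = 7 - 1942/(-1221) = 7 - 1942*(-1)/1221 = 7 - 1*(-1942/1221) = 7 + 1942/1221 = 10489/1221 ≈ 8.5905)
(-30 + W)² + (n/(-36) + 762/1882) = (-30 - 4)² + ((10489/1221)/(-36) + 762/1882) = (-34)² + ((10489/1221)*(-1/36) + 762*(1/1882)) = 1156 + (-10489/43956 + 381/941) = 1156 + 6877087/41362596 = 47822038063/41362596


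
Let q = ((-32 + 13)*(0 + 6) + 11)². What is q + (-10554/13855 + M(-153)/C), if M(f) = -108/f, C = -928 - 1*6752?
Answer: 221330281/20864 ≈ 10608.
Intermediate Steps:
C = -7680 (C = -928 - 6752 = -7680)
q = 10609 (q = (-19*6 + 11)² = (-114 + 11)² = (-103)² = 10609)
q + (-10554/13855 + M(-153)/C) = 10609 + (-10554/13855 - 108/(-153)/(-7680)) = 10609 + (-10554*1/13855 - 108*(-1/153)*(-1/7680)) = 10609 + (-10554/13855 + (12/17)*(-1/7680)) = 10609 + (-10554/13855 - 1/10880) = 10609 - 15895/20864 = 221330281/20864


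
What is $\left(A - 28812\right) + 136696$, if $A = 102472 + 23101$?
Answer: $233457$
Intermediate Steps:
$A = 125573$
$\left(A - 28812\right) + 136696 = \left(125573 - 28812\right) + 136696 = 96761 + 136696 = 233457$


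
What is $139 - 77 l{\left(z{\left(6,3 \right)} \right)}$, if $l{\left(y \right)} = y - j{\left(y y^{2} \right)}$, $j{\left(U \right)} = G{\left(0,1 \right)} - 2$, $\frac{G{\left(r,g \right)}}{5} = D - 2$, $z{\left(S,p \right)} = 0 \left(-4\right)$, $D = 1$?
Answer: $-400$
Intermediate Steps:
$z{\left(S,p \right)} = 0$
$G{\left(r,g \right)} = -5$ ($G{\left(r,g \right)} = 5 \left(1 - 2\right) = 5 \left(-1\right) = -5$)
$j{\left(U \right)} = -7$ ($j{\left(U \right)} = -5 - 2 = -7$)
$l{\left(y \right)} = 7 + y$ ($l{\left(y \right)} = y - -7 = y + 7 = 7 + y$)
$139 - 77 l{\left(z{\left(6,3 \right)} \right)} = 139 - 77 \left(7 + 0\right) = 139 - 539 = -400$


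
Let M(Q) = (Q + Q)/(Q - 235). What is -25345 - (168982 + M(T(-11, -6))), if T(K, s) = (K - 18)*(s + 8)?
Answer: -56937927/293 ≈ -1.9433e+5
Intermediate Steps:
T(K, s) = (-18 + K)*(8 + s)
M(Q) = 2*Q/(-235 + Q) (M(Q) = (2*Q)/(-235 + Q) = 2*Q/(-235 + Q))
-25345 - (168982 + M(T(-11, -6))) = -25345 - (168982 + 2*(-144 - 18*(-6) + 8*(-11) - 11*(-6))/(-235 + (-144 - 18*(-6) + 8*(-11) - 11*(-6)))) = -25345 - (168982 + 2*(-144 + 108 - 88 + 66)/(-235 + (-144 + 108 - 88 + 66))) = -25345 - (168982 + 2*(-58)/(-235 - 58)) = -25345 - (168982 + 2*(-58)/(-293)) = -25345 - (168982 + 2*(-58)*(-1/293)) = -25345 - (168982 + 116/293) = -25345 - 1*49511842/293 = -25345 - 49511842/293 = -56937927/293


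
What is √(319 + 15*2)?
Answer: √349 ≈ 18.682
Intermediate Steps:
√(319 + 15*2) = √(319 + 30) = √349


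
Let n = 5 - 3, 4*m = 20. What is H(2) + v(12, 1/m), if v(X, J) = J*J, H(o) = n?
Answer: 51/25 ≈ 2.0400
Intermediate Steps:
m = 5 (m = (1/4)*20 = 5)
n = 2
H(o) = 2
v(X, J) = J**2
H(2) + v(12, 1/m) = 2 + (1/5)**2 = 2 + 1/25 = 51/25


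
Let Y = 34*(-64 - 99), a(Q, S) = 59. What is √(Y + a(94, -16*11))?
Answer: I*√5483 ≈ 74.047*I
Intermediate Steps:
Y = -5542 (Y = 34*(-163) = -5542)
√(Y + a(94, -16*11)) = √(-5542 + 59) = √(-5483) = I*√5483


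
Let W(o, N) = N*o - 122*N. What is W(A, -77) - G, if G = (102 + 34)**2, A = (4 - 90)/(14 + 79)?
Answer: -839864/93 ≈ -9030.8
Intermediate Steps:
A = -86/93 ≈ -0.92473
W(o, N) = -122*N + N*o
G = 18496 (G = 136**2 = 18496)
W(A, -77) - G = -77*(-122 - 86/93) - 1*18496 = -77*(-11432/93) - 18496 = 880264/93 - 18496 = -839864/93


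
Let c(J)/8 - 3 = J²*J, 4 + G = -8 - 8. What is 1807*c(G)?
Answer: -115604632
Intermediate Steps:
G = -20 (G = -4 + (-8 - 8) = -4 - 16 = -20)
c(J) = 24 + 8*J³ (c(J) = 24 + 8*(J²*J) = 24 + 8*J³)
1807*c(G) = 1807*(24 + 8*(-20)³) = 1807*(24 + 8*(-8000)) = 1807*(24 - 64000) = 1807*(-63976) = -115604632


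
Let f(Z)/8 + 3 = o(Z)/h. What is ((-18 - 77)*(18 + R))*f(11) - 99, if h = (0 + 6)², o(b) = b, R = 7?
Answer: 459859/9 ≈ 51095.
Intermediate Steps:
h = 36 (h = 6² = 36)
f(Z) = -24 + 2*Z/9 (f(Z) = -24 + 8*(Z/36) = -24 + 2*Z/9)
((-18 - 77)*(18 + R))*f(11) - 99 = ((-18 - 77)*(18 + 7))*(-24 + (2/9)*11) - 99 = (-95*25)*(-24 + 22/9) - 99 = -2375*(-194/9) - 99 = 460750/9 - 99 = 459859/9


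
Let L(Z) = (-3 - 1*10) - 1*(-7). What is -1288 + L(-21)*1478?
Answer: -10156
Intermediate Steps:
L(Z) = -6 (L(Z) = (-3 - 10) + 7 = -13 + 7 = -6)
-1288 + L(-21)*1478 = -1288 - 6*1478 = -1288 - 8868 = -10156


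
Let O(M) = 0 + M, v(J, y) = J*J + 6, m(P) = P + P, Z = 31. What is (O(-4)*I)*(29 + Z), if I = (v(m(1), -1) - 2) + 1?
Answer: -2160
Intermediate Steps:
m(P) = 2*P
v(J, y) = 6 + J² (v(J, y) = J² + 6 = 6 + J²)
O(M) = M
I = 9 (I = ((6 + (2*1)²) - 2) + 1 = ((6 + 2²) - 2) + 1 = ((6 + 4) - 2) + 1 = (10 - 2) + 1 = 8 + 1 = 9)
(O(-4)*I)*(29 + Z) = (-4*9)*(29 + 31) = -36*60 = -2160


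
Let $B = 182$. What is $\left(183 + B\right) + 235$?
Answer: $600$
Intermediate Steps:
$\left(183 + B\right) + 235 = \left(183 + 182\right) + 235 = 365 + 235 = 600$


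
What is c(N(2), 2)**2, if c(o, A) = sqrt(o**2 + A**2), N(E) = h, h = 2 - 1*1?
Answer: 5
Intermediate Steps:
h = 1 (h = 2 - 1 = 1)
N(E) = 1
c(o, A) = sqrt(A**2 + o**2)
c(N(2), 2)**2 = (sqrt(2**2 + 1**2))**2 = (sqrt(4 + 1))**2 = (sqrt(5))**2 = 5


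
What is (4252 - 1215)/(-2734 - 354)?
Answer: -3037/3088 ≈ -0.98348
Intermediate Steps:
(4252 - 1215)/(-2734 - 354) = 3037/(-3088) = 3037*(-1/3088) = -3037/3088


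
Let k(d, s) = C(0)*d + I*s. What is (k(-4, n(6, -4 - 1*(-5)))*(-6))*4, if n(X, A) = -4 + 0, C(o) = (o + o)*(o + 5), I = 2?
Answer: 192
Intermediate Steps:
C(o) = 2*o*(5 + o) (C(o) = (2*o)*(5 + o) = 2*o*(5 + o))
n(X, A) = -4
k(d, s) = 2*s (k(d, s) = (2*0*(5 + 0))*d + 2*s = (2*0*5)*d + 2*s = 0*d + 2*s = 0 + 2*s = 2*s)
(k(-4, n(6, -4 - 1*(-5)))*(-6))*4 = ((2*(-4))*(-6))*4 = -8*(-6)*4 = 48*4 = 192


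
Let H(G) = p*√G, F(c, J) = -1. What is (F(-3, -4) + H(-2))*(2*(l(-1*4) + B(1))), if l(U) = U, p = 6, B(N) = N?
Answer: 6 - 36*I*√2 ≈ 6.0 - 50.912*I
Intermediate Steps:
H(G) = 6*√G
(F(-3, -4) + H(-2))*(2*(l(-1*4) + B(1))) = (-1 + 6*√(-2))*(2*(-1*4 + 1)) = (-1 + 6*(I*√2))*(2*(-4 + 1)) = (-1 + 6*I*√2)*(2*(-3)) = (-1 + 6*I*√2)*(-6) = 6 - 36*I*√2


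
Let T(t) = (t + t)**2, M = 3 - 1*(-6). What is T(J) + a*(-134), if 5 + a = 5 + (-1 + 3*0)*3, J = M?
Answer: 726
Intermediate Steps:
M = 9 (M = 3 + 6 = 9)
J = 9
T(t) = 4*t**2 (T(t) = (2*t)**2 = 4*t**2)
a = -3 (a = -5 + (5 + (-1 + 3*0)*3) = -5 + (5 + (-1 + 0)*3) = -5 + (5 - 1*3) = -5 + (5 - 3) = -5 + 2 = -3)
T(J) + a*(-134) = 4*9**2 - 3*(-134) = 4*81 + 402 = 324 + 402 = 726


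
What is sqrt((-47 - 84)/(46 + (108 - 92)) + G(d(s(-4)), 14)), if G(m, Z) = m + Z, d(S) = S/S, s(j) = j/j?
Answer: sqrt(49538)/62 ≈ 3.5899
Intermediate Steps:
s(j) = 1
d(S) = 1
G(m, Z) = Z + m
sqrt((-47 - 84)/(46 + (108 - 92)) + G(d(s(-4)), 14)) = sqrt((-47 - 84)/(46 + (108 - 92)) + (14 + 1)) = sqrt(-131/(46 + 16) + 15) = sqrt(-131/62 + 15) = sqrt(799/62) = sqrt(49538)/62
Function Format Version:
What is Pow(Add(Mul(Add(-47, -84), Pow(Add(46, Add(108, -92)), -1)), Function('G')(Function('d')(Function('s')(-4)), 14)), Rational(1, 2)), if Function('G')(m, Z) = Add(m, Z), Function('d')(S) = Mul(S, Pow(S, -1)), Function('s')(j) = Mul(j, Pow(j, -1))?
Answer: Mul(Rational(1, 62), Pow(49538, Rational(1, 2))) ≈ 3.5899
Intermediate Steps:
Function('s')(j) = 1
Function('d')(S) = 1
Function('G')(m, Z) = Add(Z, m)
Pow(Add(Mul(Add(-47, -84), Pow(Add(46, Add(108, -92)), -1)), Function('G')(Function('d')(Function('s')(-4)), 14)), Rational(1, 2)) = Pow(Add(Mul(Add(-47, -84), Pow(Add(46, Add(108, -92)), -1)), Add(14, 1)), Rational(1, 2)) = Pow(Add(Mul(-131, Pow(Add(46, 16), -1)), 15), Rational(1, 2)) = Pow(Add(Mul(-131, Pow(62, -1)), 15), Rational(1, 2)) = Pow(Add(Mul(-131, Rational(1, 62)), 15), Rational(1, 2)) = Pow(Add(Rational(-131, 62), 15), Rational(1, 2)) = Pow(Rational(799, 62), Rational(1, 2)) = Mul(Rational(1, 62), Pow(49538, Rational(1, 2)))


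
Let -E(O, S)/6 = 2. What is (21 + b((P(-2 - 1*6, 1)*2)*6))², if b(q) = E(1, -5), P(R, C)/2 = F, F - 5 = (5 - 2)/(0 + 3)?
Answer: 81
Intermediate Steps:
E(O, S) = -12 (E(O, S) = -6*2 = -12)
F = 6 (F = 5 + (5 - 2)/(0 + 3) = 5 + 3/3 = 5 + 3*(⅓) = 5 + 1 = 6)
P(R, C) = 12 (P(R, C) = 2*6 = 12)
b(q) = -12
(21 + b((P(-2 - 1*6, 1)*2)*6))² = (21 - 12)² = 9² = 81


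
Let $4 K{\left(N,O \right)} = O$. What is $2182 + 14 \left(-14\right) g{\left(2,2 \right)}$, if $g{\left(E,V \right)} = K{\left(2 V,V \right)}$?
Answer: $2084$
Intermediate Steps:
$K{\left(N,O \right)} = \frac{O}{4}$
$g{\left(E,V \right)} = \frac{V}{4}$
$2182 + 14 \left(-14\right) g{\left(2,2 \right)} = 2182 + 14 \left(-14\right) \frac{1}{4} \cdot 2 = 2182 - 98 = 2084$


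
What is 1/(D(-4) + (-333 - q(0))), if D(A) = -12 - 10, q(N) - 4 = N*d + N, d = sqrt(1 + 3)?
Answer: -1/359 ≈ -0.0027855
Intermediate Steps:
d = 2 (d = sqrt(4) = 2)
q(N) = 4 + 3*N (q(N) = 4 + (N*2 + N) = 4 + (2*N + N) = 4 + 3*N)
D(A) = -22
1/(D(-4) + (-333 - q(0))) = 1/(-22 + (-333 - (4 + 3*0))) = 1/(-22 + (-333 - (4 + 0))) = 1/(-22 + (-333 - 1*4)) = 1/(-22 + (-333 - 4)) = 1/(-22 - 337) = 1/(-359) = -1/359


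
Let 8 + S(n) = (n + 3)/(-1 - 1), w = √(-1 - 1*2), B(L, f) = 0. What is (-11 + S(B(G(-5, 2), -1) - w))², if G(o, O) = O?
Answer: (41 - I*√3)²/4 ≈ 419.5 - 35.507*I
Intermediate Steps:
w = I*√3 (w = √(-1 - 2) = √(-3) = I*√3 ≈ 1.732*I)
S(n) = -19/2 - n/2 (S(n) = -8 + (n + 3)/(-1 - 1) = -8 + (3 + n)/(-2) = -8 + (3 + n)*(-½) = -8 + (-3/2 - n/2) = -19/2 - n/2)
(-11 + S(B(G(-5, 2), -1) - w))² = (-11 + (-19/2 - (0 - I*√3)/2))² = (-11 + (-19/2 - (-1)*I*√3/2))² = (-11 + (-19/2 + I*√3/2))² = (-41/2 + I*√3/2)²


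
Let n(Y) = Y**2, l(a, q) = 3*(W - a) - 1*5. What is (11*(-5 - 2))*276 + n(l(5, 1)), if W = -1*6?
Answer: -19808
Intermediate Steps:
W = -6
l(a, q) = -23 - 3*a (l(a, q) = 3*(-6 - a) - 1*5 = (-18 - 3*a) - 5 = -23 - 3*a)
(11*(-5 - 2))*276 + n(l(5, 1)) = (11*(-5 - 2))*276 + (-23 - 3*5)**2 = (11*(-7))*276 + (-23 - 15)**2 = -77*276 + (-38)**2 = -21252 + 1444 = -19808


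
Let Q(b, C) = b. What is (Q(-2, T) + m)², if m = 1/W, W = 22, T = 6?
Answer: 1849/484 ≈ 3.8202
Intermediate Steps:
m = 1/22 ≈ 0.045455
(Q(-2, T) + m)² = (-2 + 1/22)² = (-43/22)² = 1849/484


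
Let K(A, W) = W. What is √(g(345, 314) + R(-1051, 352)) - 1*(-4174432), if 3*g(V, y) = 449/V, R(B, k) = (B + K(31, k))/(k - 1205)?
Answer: 4174432 + √108538389890/294285 ≈ 4.1744e+6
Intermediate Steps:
R(B, k) = (B + k)/(-1205 + k) (R(B, k) = (B + k)/(k - 1205) = (B + k)/(-1205 + k))
g(V, y) = 449/(3*V) (g(V, y) = (449/V)/3 = 449/(3*V))
√(g(345, 314) + R(-1051, 352)) - 1*(-4174432) = √((449/3)/345 + (-1051 + 352)/(-1205 + 352)) - 1*(-4174432) = √((449/3)*(1/345) - 699/(-853)) + 4174432 = √(449/1035 - 1/853*(-699)) + 4174432 = √(449/1035 + 699/853) + 4174432 = √(1106462/882855) + 4174432 = √108538389890/294285 + 4174432 = 4174432 + √108538389890/294285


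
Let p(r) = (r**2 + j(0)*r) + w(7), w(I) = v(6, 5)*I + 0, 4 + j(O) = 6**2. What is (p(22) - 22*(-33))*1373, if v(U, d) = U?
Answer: 2685588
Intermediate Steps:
j(O) = 32 (j(O) = -4 + 6**2 = -4 + 36 = 32)
w(I) = 6*I (w(I) = 6*I + 0 = 6*I)
p(r) = 42 + r**2 + 32*r (p(r) = (r**2 + 32*r) + 6*7 = (r**2 + 32*r) + 42 = 42 + r**2 + 32*r)
(p(22) - 22*(-33))*1373 = ((42 + 22**2 + 32*22) - 22*(-33))*1373 = ((42 + 484 + 704) + 726)*1373 = (1230 + 726)*1373 = 1956*1373 = 2685588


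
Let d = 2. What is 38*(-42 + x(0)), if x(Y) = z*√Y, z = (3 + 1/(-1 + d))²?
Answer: -1596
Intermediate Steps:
z = 16 (z = (3 + 1/(-1 + 2))² = (3 + 1/1)² = (3 + 1)² = 4² = 16)
x(Y) = 16*√Y
38*(-42 + x(0)) = 38*(-42 + 16*√0) = 38*(-42 + 16*0) = 38*(-42 + 0) = 38*(-42) = -1596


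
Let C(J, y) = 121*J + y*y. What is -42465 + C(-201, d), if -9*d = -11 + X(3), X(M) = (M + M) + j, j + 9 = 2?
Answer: -601058/9 ≈ -66784.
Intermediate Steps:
j = -7 (j = -9 + 2 = -7)
X(M) = -7 + 2*M (X(M) = (M + M) - 7 = 2*M - 7 = -7 + 2*M)
d = 4/3 (d = -(-11 + (-7 + 2*3))/9 = -(-11 + (-7 + 6))/9 = -(-11 - 1)/9 = -⅑*(-12) = 4/3 ≈ 1.3333)
C(J, y) = y² + 121*J (C(J, y) = 121*J + y² = y² + 121*J)
-42465 + C(-201, d) = -42465 + ((4/3)² + 121*(-201)) = -42465 + (16/9 - 24321) = -42465 - 218873/9 = -601058/9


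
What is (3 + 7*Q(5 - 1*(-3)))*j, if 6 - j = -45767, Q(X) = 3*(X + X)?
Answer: 15517047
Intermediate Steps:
Q(X) = 6*X (Q(X) = 3*(2*X) = 6*X)
j = 45773 (j = 6 - 1*(-45767) = 6 + 45767 = 45773)
(3 + 7*Q(5 - 1*(-3)))*j = (3 + 7*(6*(5 - 1*(-3))))*45773 = (3 + 7*(6*(5 + 3)))*45773 = (3 + 7*(6*8))*45773 = (3 + 7*48)*45773 = (3 + 336)*45773 = 339*45773 = 15517047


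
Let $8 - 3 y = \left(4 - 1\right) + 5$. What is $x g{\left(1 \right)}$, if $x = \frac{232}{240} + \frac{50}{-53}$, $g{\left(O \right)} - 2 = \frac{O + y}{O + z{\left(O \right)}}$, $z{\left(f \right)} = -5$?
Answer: $\frac{259}{6360} \approx 0.040723$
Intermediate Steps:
$y = 0$ ($y = \frac{8}{3} - \frac{\left(4 - 1\right) + 5}{3} = \frac{8}{3} - \frac{3 + 5}{3} = \frac{8}{3} - \frac{8}{3} = 0$)
$g{\left(O \right)} = 2 + \frac{O}{-5 + O}$ ($g{\left(O \right)} = 2 + \frac{O + 0}{O - 5} = 2 + \frac{O}{-5 + O}$)
$x = \frac{37}{1590}$ ($x = 232 \cdot \frac{1}{240} + 50 \left(- \frac{1}{53}\right) = \frac{29}{30} - \frac{50}{53} = \frac{37}{1590} \approx 0.02327$)
$x g{\left(1 \right)} = \frac{37 \frac{-10 + 3 \cdot 1}{-5 + 1}}{1590} = \frac{37 \frac{-10 + 3}{-4}}{1590} = \frac{37 \left(\left(- \frac{1}{4}\right) \left(-7\right)\right)}{1590} = \frac{37}{1590} \cdot \frac{7}{4} = \frac{259}{6360}$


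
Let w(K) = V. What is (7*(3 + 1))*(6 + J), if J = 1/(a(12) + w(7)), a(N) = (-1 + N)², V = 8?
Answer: 21700/129 ≈ 168.22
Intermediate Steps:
w(K) = 8
J = 1/129 (J = 1/((-1 + 12)² + 8) = 1/(11² + 8) = 1/(121 + 8) = 1/129 ≈ 0.0077519)
(7*(3 + 1))*(6 + J) = (7*(3 + 1))*(6 + 1/129) = (7*4)*(775/129) = 28*(775/129) = 21700/129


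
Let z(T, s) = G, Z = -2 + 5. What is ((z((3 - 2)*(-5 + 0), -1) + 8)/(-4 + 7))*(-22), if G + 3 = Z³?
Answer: -704/3 ≈ -234.67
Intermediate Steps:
Z = 3
G = 24 (G = -3 + 3³ = -3 + 27 = 24)
z(T, s) = 24
((z((3 - 2)*(-5 + 0), -1) + 8)/(-4 + 7))*(-22) = ((24 + 8)/(-4 + 7))*(-22) = (32/3)*(-22) = -704/3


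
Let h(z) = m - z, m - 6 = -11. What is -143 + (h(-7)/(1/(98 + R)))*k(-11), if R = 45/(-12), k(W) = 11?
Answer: 3861/2 ≈ 1930.5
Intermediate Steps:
m = -5 (m = 6 - 11 = -5)
R = -15/4 (R = 45*(-1/12) = -15/4 ≈ -3.7500)
h(z) = -5 - z
-143 + (h(-7)/(1/(98 + R)))*k(-11) = -143 + ((-5 - 1*(-7))/(1/(98 - 15/4)))*11 = -143 + ((-5 + 7)/(1/(377/4)))*11 = -143 + (2/(4/377))*11 = -143 + (2*(377/4))*11 = -143 + (377/2)*11 = -143 + 4147/2 = 3861/2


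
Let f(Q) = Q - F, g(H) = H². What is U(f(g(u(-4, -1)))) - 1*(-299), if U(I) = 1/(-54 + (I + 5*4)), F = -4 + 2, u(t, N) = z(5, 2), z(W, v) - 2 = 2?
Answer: 4783/16 ≈ 298.94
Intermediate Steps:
z(W, v) = 4 (z(W, v) = 2 + 2 = 4)
u(t, N) = 4
F = -2
f(Q) = 2 + Q (f(Q) = Q - 1*(-2) = Q + 2 = 2 + Q)
U(I) = 1/(-34 + I) (U(I) = 1/(-54 + (I + 20)) = 1/(-54 + (20 + I)) = 1/(-34 + I))
U(f(g(u(-4, -1)))) - 1*(-299) = 1/(-34 + (2 + 4²)) - 1*(-299) = 1/(-34 + (2 + 16)) + 299 = 1/(-34 + 18) + 299 = 1/(-16) + 299 = -1/16 + 299 = 4783/16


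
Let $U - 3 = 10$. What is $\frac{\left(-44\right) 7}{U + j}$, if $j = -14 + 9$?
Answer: $- \frac{77}{2} \approx -38.5$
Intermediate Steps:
$j = -5$
$U = 13$ ($U = 3 + 10 = 13$)
$\frac{\left(-44\right) 7}{U + j} = \frac{\left(-44\right) 7}{13 - 5} = - \frac{308}{8} = \left(-308\right) \frac{1}{8} = - \frac{77}{2}$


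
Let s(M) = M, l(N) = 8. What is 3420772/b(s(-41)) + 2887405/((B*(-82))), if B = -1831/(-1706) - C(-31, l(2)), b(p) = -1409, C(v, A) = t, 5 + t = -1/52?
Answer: -128129413323638/15611436791 ≈ -8207.4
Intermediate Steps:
t = -261/52 (t = -5 - 1/52 = -261/52 ≈ -5.0192)
C(v, A) = -261/52
B = 270239/44356 (B = -1831/(-1706) - 1*(-261/52) = -1831*(-1/1706) + 261/52 = 1831/1706 + 261/52 = 270239/44356 ≈ 6.0925)
3420772/b(s(-41)) + 2887405/((B*(-82))) = 3420772/(-1409) + 2887405/(((270239/44356)*(-82))) = 3420772*(-1/1409) + 2887405/(-11079799/22178) = -3420772/1409 + 2887405*(-22178/11079799) = -3420772/1409 - 64036868090/11079799 = -128129413323638/15611436791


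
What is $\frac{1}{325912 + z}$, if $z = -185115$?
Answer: $\frac{1}{140797} \approx 7.1024 \cdot 10^{-6}$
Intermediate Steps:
$\frac{1}{325912 + z} = \frac{1}{325912 - 185115} = \frac{1}{140797}$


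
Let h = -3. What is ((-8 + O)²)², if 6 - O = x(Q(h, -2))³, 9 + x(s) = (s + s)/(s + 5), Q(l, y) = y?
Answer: 781967334410710561/531441 ≈ 1.4714e+12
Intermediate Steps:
x(s) = -9 + 2*s/(5 + s) (x(s) = -9 + (s + s)/(s + 5) = -9 + (2*s)/(5 + s) = -9 + 2*s/(5 + s))
O = 29953/27 (O = 6 - ((-45 - 7*(-2))/(5 - 2))³ = 6 - ((-45 + 14)/3)³ = 6 - ((⅓)*(-31))³ = 6 - (-31/3)³ = 6 - 1*(-29791/27) = 6 + 29791/27 = 29953/27 ≈ 1109.4)
((-8 + O)²)² = ((-8 + 29953/27)²)² = ((29737/27)²)² = (884289169/729)² = 781967334410710561/531441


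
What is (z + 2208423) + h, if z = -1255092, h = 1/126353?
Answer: 120456231844/126353 ≈ 9.5333e+5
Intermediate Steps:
h = 1/126353 ≈ 7.9143e-6
(z + 2208423) + h = (-1255092 + 2208423) + 1/126353 = 953331 + 1/126353 = 120456231844/126353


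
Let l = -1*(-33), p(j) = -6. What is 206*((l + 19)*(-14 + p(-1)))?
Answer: -214240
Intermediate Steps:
l = 33
206*((l + 19)*(-14 + p(-1))) = 206*((33 + 19)*(-14 - 6)) = 206*(52*(-20)) = 206*(-1040) = -214240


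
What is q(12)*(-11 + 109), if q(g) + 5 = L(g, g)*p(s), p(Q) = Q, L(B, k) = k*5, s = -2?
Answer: -12250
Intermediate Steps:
L(B, k) = 5*k
q(g) = -5 - 10*g (q(g) = -5 + (5*g)*(-2) = -5 - 10*g)
q(12)*(-11 + 109) = (-5 - 10*12)*(-11 + 109) = (-5 - 120)*98 = -125*98 = -12250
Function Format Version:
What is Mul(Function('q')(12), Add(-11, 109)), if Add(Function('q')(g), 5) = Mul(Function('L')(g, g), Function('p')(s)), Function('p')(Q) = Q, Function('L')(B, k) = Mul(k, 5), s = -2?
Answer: -12250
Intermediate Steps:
Function('L')(B, k) = Mul(5, k)
Function('q')(g) = Add(-5, Mul(-10, g)) (Function('q')(g) = Add(-5, Mul(Mul(5, g), -2)) = Add(-5, Mul(-10, g)))
Mul(Function('q')(12), Add(-11, 109)) = Mul(Add(-5, Mul(-10, 12)), Add(-11, 109)) = Mul(Add(-5, -120), 98) = Mul(-125, 98) = -12250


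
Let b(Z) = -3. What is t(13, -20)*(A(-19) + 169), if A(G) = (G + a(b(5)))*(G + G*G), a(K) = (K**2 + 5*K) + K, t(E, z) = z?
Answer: 188140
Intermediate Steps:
a(K) = K**2 + 6*K
A(G) = (-9 + G)*(G + G**2) (A(G) = (G - 3*(6 - 3))*(G + G*G) = (G - 3*3)*(G + G**2) = (G - 9)*(G + G**2) = (-9 + G)*(G + G**2))
t(13, -20)*(A(-19) + 169) = -20*(-19*(-9 + (-19)**2 - 8*(-19)) + 169) = -20*(-19*(-9 + 361 + 152) + 169) = -20*(-19*504 + 169) = -20*(-9576 + 169) = -20*(-9407) = 188140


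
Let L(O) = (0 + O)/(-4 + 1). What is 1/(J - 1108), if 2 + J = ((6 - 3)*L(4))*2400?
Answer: -1/10710 ≈ -9.3371e-5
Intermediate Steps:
L(O) = -O/3 (L(O) = O/(-3) = O*(-⅓) = -O/3)
J = -9602 (J = -2 + ((6 - 3)*(-⅓*4))*2400 = -2 + (3*(-4/3))*2400 = -2 - 4*2400 = -2 - 9600 = -9602)
1/(J - 1108) = 1/(-9602 - 1108) = 1/(-10710) = -1/10710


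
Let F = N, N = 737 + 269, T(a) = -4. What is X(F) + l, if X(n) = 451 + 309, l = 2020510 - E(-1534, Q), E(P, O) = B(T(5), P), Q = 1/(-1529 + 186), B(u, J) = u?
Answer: 2021274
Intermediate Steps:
N = 1006
Q = -1/1343 (Q = 1/(-1343) = -1/1343 ≈ -0.00074460)
E(P, O) = -4
F = 1006
l = 2020514 (l = 2020510 - 1*(-4) = 2020510 + 4 = 2020514)
X(n) = 760
X(F) + l = 760 + 2020514 = 2021274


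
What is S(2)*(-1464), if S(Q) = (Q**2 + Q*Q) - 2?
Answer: -8784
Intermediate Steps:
S(Q) = -2 + 2*Q**2 (S(Q) = (Q**2 + Q**2) - 2 = 2*Q**2 - 2 = -2 + 2*Q**2)
S(2)*(-1464) = (-2 + 2*2**2)*(-1464) = (-2 + 2*4)*(-1464) = (-2 + 8)*(-1464) = 6*(-1464) = -8784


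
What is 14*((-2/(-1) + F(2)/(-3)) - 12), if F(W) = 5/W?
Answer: -455/3 ≈ -151.67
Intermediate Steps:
14*((-2/(-1) + F(2)/(-3)) - 12) = 14*((-2/(-1) + (5/2)/(-3)) - 12) = 14*((-2*(-1) + (5*(½))*(-⅓)) - 12) = 14*((2 + (5/2)*(-⅓)) - 12) = 14*((2 - ⅚) - 12) = 14*(7/6 - 12) = 14*(-65/6) = -455/3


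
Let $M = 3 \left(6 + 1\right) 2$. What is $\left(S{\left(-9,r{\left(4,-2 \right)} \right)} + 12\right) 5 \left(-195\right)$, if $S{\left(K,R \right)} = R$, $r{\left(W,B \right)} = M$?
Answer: $-52650$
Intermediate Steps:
$M = 42$ ($M = 3 \cdot 7 \cdot 2 = 3 \cdot 14 = 42$)
$r{\left(W,B \right)} = 42$
$\left(S{\left(-9,r{\left(4,-2 \right)} \right)} + 12\right) 5 \left(-195\right) = \left(42 + 12\right) 5 \left(-195\right) = 54 \cdot 5 \left(-195\right) = 270 \left(-195\right) = -52650$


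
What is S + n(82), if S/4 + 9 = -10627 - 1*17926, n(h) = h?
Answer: -114166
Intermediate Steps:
S = -114248 (S = -36 + 4*(-10627 - 1*17926) = -36 + 4*(-10627 - 17926) = -36 + 4*(-28553) = -36 - 114212 = -114248)
S + n(82) = -114248 + 82 = -114166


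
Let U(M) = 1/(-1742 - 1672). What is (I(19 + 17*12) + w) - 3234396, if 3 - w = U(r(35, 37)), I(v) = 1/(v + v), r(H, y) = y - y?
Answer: -1231207272808/380661 ≈ -3.2344e+6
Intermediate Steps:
r(H, y) = 0
I(v) = 1/(2*v)
U(M) = -1/3414 (U(M) = 1/(-3414) = -1/3414)
w = 10243/3414 (w = 3 - 1*(-1/3414) = 3 + 1/3414 = 10243/3414 ≈ 3.0003)
(I(19 + 17*12) + w) - 3234396 = (1/(2*(19 + 17*12)) + 10243/3414) - 3234396 = (1/(2*(19 + 204)) + 10243/3414) - 3234396 = ((½)/223 + 10243/3414) - 3234396 = ((½)*(1/223) + 10243/3414) - 3234396 = (1/446 + 10243/3414) - 3234396 = 1142948/380661 - 3234396 = -1231207272808/380661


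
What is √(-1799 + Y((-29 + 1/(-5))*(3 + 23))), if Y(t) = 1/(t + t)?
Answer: 3*I*√2880323186/3796 ≈ 42.415*I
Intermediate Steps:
Y(t) = 1/(2*t)
√(-1799 + Y((-29 + 1/(-5))*(3 + 23))) = √(-1799 + 1/(2*(((-29 + 1/(-5))*(3 + 23))))) = √(-1799 + 1/(2*(((-29 - ⅕)*26)))) = √(-1799 + 1/(2*((-146/5*26)))) = √(-1799 + 1/(2*(-3796/5))) = √(-1799 + (½)*(-5/3796)) = √(-1799 - 5/7592) = √(-13658013/7592) = 3*I*√2880323186/3796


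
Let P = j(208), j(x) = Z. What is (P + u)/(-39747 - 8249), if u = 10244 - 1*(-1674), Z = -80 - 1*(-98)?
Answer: -2984/11999 ≈ -0.24869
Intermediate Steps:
Z = 18 (Z = -80 + 98 = 18)
j(x) = 18
u = 11918 (u = 10244 + 1674 = 11918)
P = 18
(P + u)/(-39747 - 8249) = (18 + 11918)/(-39747 - 8249) = 11936/(-47996) = 11936*(-1/47996) = -2984/11999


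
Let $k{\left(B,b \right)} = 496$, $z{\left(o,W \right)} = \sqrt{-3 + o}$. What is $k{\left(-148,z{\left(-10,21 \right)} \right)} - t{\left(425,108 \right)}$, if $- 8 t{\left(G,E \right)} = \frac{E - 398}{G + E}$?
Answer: $\frac{1057327}{2132} \approx 495.93$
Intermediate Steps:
$t{\left(G,E \right)} = - \frac{-398 + E}{8 \left(E + G\right)}$ ($t{\left(G,E \right)} = - \frac{\left(E - 398\right) \frac{1}{G + E}}{8} = - \frac{\left(-398 + E\right) \frac{1}{E + G}}{8} = - \frac{\frac{1}{E + G} \left(-398 + E\right)}{8} = - \frac{-398 + E}{8 \left(E + G\right)}$)
$k{\left(-148,z{\left(-10,21 \right)} \right)} - t{\left(425,108 \right)} = 496 - \frac{398 - 108}{8 \left(108 + 425\right)} = 496 - \frac{398 - 108}{8 \cdot 533} = 496 - \frac{1}{8} \cdot \frac{1}{533} \cdot 290 = 496 - \frac{145}{2132} = \frac{1057327}{2132}$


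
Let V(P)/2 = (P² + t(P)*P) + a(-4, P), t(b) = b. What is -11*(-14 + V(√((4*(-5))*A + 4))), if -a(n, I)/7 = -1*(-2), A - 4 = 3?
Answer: 6446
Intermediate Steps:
A = 7 (A = 4 + 3 = 7)
a(n, I) = -14 (a(n, I) = -(-7)*(-2) = -7*2 = -14)
V(P) = -28 + 4*P² (V(P) = 2*((P² + P*P) - 14) = 2*((P² + P²) - 14) = 2*(2*P² - 14) = 2*(-14 + 2*P²) = -28 + 4*P²)
-11*(-14 + V(√((4*(-5))*A + 4))) = -11*(-14 + (-28 + 4*(√((4*(-5))*7 + 4))²)) = -11*(-14 + (-28 + 4*(√(-20*7 + 4))²)) = -11*(-14 + (-28 + 4*(√(-140 + 4))²)) = -11*(-14 + (-28 + 4*(√(-136))²)) = -11*(-14 + (-28 + 4*(2*I*√34)²)) = -11*(-14 + (-28 + 4*(-136))) = -11*(-14 + (-28 - 544)) = -11*(-14 - 572) = -11*(-586) = 6446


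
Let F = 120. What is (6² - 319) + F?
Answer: -163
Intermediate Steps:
(6² - 319) + F = (6² - 319) + 120 = (36 - 319) + 120 = -283 + 120 = -163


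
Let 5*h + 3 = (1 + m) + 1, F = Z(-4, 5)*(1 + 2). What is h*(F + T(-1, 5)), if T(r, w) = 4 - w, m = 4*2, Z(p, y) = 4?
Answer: 77/5 ≈ 15.400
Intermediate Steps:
m = 8
F = 12 (F = 4*(1 + 2) = 4*3 = 12)
h = 7/5 (h = -3/5 + ((1 + 8) + 1)/5 = -3/5 + (9 + 1)/5 = -3/5 + (1/5)*10 = -3/5 + 2 = 7/5 ≈ 1.4000)
h*(F + T(-1, 5)) = 7*(12 + (4 - 1*5))/5 = 7*(12 + (4 - 5))/5 = 7*(12 - 1)/5 = (7/5)*11 = 77/5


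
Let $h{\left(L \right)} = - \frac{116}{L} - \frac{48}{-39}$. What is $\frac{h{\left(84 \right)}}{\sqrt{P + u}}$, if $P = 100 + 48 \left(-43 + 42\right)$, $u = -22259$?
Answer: $\frac{41 i \sqrt{22207}}{6062511} \approx 0.0010078 i$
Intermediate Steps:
$P = 52$ ($P = 100 + 48 \left(-1\right) = 100 - 48 = 52$)
$h{\left(L \right)} = \frac{16}{13} - \frac{116}{L}$ ($h{\left(L \right)} = - \frac{116}{L} - - \frac{16}{13} = - \frac{116}{L} + \frac{16}{13} = \frac{16}{13} - \frac{116}{L}$)
$\frac{h{\left(84 \right)}}{\sqrt{P + u}} = \frac{\frac{16}{13} - \frac{116}{84}}{\sqrt{52 - 22259}} = \frac{\frac{16}{13} - \frac{29}{21}}{\sqrt{-22207}} = \frac{\frac{16}{13} - \frac{29}{21}}{i \sqrt{22207}} = - \frac{41 \left(- \frac{i \sqrt{22207}}{22207}\right)}{273} = \frac{41 i \sqrt{22207}}{6062511}$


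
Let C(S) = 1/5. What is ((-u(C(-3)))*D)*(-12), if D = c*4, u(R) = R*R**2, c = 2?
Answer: 96/125 ≈ 0.76800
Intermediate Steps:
C(S) = 1/5
u(R) = R**3
D = 8 (D = 2*4 = 8)
((-u(C(-3)))*D)*(-12) = (-(1/5)**3*8)*(-12) = (-1*1/125*8)*(-12) = -1/125*8*(-12) = -8/125*(-12) = 96/125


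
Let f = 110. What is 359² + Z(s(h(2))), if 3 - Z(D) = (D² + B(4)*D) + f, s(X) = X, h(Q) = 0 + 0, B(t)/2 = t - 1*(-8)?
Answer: 128774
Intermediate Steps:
B(t) = 16 + 2*t (B(t) = 2*(t - 1*(-8)) = 2*(t + 8) = 2*(8 + t) = 16 + 2*t)
h(Q) = 0
Z(D) = -107 - D² - 24*D (Z(D) = 3 - ((D² + (16 + 2*4)*D) + 110) = 3 - ((D² + (16 + 8)*D) + 110) = 3 - ((D² + 24*D) + 110) = 3 - (110 + D² + 24*D) = 3 + (-110 - D² - 24*D) = -107 - D² - 24*D)
359² + Z(s(h(2))) = 359² + (-107 - 1*0² - 24*0) = 128881 + (-107 - 1*0 + 0) = 128881 + (-107 + 0 + 0) = 128881 - 107 = 128774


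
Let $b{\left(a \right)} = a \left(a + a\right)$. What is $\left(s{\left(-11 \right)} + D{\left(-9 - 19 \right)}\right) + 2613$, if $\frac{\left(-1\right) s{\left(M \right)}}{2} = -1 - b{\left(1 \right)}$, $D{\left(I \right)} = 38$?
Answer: $2657$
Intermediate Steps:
$b{\left(a \right)} = 2 a^{2}$ ($b{\left(a \right)} = a 2 a = 2 a^{2}$)
$s{\left(M \right)} = 6$ ($s{\left(M \right)} = - 2 \left(-1 - 2 \cdot 1^{2}\right) = - 2 \left(-1 - 2 \cdot 1\right) = - 2 \left(-1 - 2\right) = \left(-2\right) \left(-3\right) = 6$)
$\left(s{\left(-11 \right)} + D{\left(-9 - 19 \right)}\right) + 2613 = \left(6 + 38\right) + 2613 = 44 + 2613 = 2657$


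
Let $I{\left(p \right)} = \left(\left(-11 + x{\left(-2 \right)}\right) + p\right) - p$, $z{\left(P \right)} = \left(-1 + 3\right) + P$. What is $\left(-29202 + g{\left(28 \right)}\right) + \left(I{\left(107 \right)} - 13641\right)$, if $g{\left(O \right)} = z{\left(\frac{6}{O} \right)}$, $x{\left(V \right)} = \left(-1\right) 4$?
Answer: $- \frac{599981}{14} \approx -42856.0$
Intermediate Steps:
$z{\left(P \right)} = 2 + P$
$x{\left(V \right)} = -4$
$g{\left(O \right)} = 2 + \frac{6}{O}$
$I{\left(p \right)} = -15$ ($I{\left(p \right)} = \left(\left(-11 - 4\right) + p\right) - p = \left(-15 + p\right) - p = -15$)
$\left(-29202 + g{\left(28 \right)}\right) + \left(I{\left(107 \right)} - 13641\right) = \left(-29202 + \left(2 + \frac{6}{28}\right)\right) - 13656 = \left(-29202 + \left(2 + 6 \cdot \frac{1}{28}\right)\right) - 13656 = \left(-29202 + \left(2 + \frac{3}{14}\right)\right) - 13656 = \left(-29202 + \frac{31}{14}\right) - 13656 = - \frac{408797}{14} - 13656 = - \frac{599981}{14}$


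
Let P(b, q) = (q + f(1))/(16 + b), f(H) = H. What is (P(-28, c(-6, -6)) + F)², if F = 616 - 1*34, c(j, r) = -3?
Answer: 12201049/36 ≈ 3.3892e+5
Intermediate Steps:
F = 582 (F = 616 - 34 = 582)
P(b, q) = (1 + q)/(16 + b) (P(b, q) = (q + 1)/(16 + b) = (1 + q)/(16 + b))
(P(-28, c(-6, -6)) + F)² = ((1 - 3)/(16 - 28) + 582)² = (-2/(-12) + 582)² = (-1/12*(-2) + 582)² = (⅙ + 582)² = (3493/6)² = 12201049/36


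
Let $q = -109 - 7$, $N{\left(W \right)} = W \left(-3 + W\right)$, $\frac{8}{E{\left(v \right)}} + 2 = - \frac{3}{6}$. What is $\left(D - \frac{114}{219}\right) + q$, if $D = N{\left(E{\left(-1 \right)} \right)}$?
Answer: $- \frac{176442}{1825} \approx -96.681$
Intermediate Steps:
$E{\left(v \right)} = - \frac{16}{5}$ ($E{\left(v \right)} = \frac{8}{-2 - \frac{3}{6}} = \frac{8}{-2 - \frac{1}{2}} = \frac{8}{- \frac{5}{2}} = 8 \left(- \frac{2}{5}\right) = - \frac{16}{5}$)
$D = \frac{496}{25}$ ($D = - \frac{16 \left(-3 - \frac{16}{5}\right)}{5} = \left(- \frac{16}{5}\right) \left(- \frac{31}{5}\right) = \frac{496}{25} \approx 19.84$)
$q = -116$
$\left(D - \frac{114}{219}\right) + q = \left(\frac{496}{25} - \frac{114}{219}\right) - 116 = \left(\frac{496}{25} - \frac{38}{73}\right) - 116 = \frac{35258}{1825} - 116 = - \frac{176442}{1825}$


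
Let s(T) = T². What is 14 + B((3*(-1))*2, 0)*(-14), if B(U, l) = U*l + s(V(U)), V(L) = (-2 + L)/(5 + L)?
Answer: -882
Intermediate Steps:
V(L) = (-2 + L)/(5 + L)
B(U, l) = U*l + (-2 + U)²/(5 + U)² (B(U, l) = U*l + ((-2 + U)/(5 + U))² = U*l + (-2 + U)²/(5 + U)²)
14 + B((3*(-1))*2, 0)*(-14) = 14 + (((3*(-1))*2)*0 + (-2 + (3*(-1))*2)²/(5 + (3*(-1))*2)²)*(-14) = 14 + (-3*2*0 + (-2 - 3*2)²/(5 - 3*2)²)*(-14) = 14 + (-6*0 + (-2 - 6)²/(5 - 6)²)*(-14) = 14 + (0 + (-8)²/(-1)²)*(-14) = 14 + (0 + 64*1)*(-14) = 14 + (0 + 64)*(-14) = 14 + 64*(-14) = 14 - 896 = -882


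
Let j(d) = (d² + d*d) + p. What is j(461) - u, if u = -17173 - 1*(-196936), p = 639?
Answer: 245918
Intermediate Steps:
u = 179763 (u = -17173 + 196936 = 179763)
j(d) = 639 + 2*d² (j(d) = (d² + d*d) + 639 = (d² + d²) + 639 = 2*d² + 639 = 639 + 2*d²)
j(461) - u = (639 + 2*461²) - 1*179763 = (639 + 2*212521) - 179763 = (639 + 425042) - 179763 = 425681 - 179763 = 245918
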